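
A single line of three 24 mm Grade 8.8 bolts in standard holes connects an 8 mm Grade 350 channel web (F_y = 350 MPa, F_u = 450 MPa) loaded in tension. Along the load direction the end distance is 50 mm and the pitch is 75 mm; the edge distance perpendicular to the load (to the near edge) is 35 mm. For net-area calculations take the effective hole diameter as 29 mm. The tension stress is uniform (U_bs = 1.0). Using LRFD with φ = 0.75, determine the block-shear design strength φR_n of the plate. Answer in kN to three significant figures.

Shear plane L_v = 50 + 2·75 = 200 mm; A_gv = 200 × 8 = 1600 mm².
A_nv = (200 − 2.5·29) × 8 = 1020 mm².
A_nt = (35 − 0.5·29) × 8 = 164 mm².
0.6 F_u A_nv = 275.4 kN; 0.6 F_y A_gv = 336 kN → shear rupture governs the shear term.
R_n = 275.4 + 1.0 × 450 × 164 / 1000 = 349.2 kN.
Design strength φR_n = 0.75 × 349.2 = 262 kN.

262 kN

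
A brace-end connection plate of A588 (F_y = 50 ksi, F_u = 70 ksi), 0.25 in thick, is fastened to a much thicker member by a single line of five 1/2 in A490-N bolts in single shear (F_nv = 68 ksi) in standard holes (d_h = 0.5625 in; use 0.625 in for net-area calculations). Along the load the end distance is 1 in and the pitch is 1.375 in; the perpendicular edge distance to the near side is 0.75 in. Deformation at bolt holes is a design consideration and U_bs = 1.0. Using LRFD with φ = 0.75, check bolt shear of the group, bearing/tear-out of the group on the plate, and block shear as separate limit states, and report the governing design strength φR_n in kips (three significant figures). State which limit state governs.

34.8 kips (block shear governs)

Bolt shear: A_b = π·0.5²/4 = 0.1963 in²; R_n = 68 × 0.1963 × 5 × 1 = 66.76 kips → 0.75 × 66.76 = 50.1 kips.
Bearing: edge l_c = 0.7188, r_n = 15.09 kips; interior l_c = 0.8125, r_n = 17.06 kips; R_n = 15.09 + 4·17.06 = 83.34 kips → 62.5 kips.
Block shear: A_gv = 1.625, A_nv = 0.9219, A_nt = 0.1094 in²; R_n = min(0.6F_uA_nv, 0.6F_yA_gv) + U_bs·F_u·A_nt = 46.38 kips → 34.8 kips.
Block shear governs: 34.8 kips.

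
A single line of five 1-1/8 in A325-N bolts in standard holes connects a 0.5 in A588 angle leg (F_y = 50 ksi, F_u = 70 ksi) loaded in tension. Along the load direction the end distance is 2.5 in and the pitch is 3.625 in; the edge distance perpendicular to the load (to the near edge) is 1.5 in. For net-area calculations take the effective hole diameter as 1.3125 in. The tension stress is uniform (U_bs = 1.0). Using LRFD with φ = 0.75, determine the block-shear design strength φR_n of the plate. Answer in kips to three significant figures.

Shear plane L_v = 2.5 + 4·3.625 = 17 in; A_gv = 17 × 0.5 = 8.5 in².
A_nv = (17 − 4.5·1.3125) × 0.5 = 5.547 in².
A_nt = (1.5 − 0.5·1.3125) × 0.5 = 0.4219 in².
0.6 F_u A_nv = 233 kips; 0.6 F_y A_gv = 255 kips → shear rupture governs the shear term.
R_n = 233 + 1.0 × 70 × 0.4219 = 262.5 kips.
Design strength φR_n = 0.75 × 262.5 = 197 kips.

197 kips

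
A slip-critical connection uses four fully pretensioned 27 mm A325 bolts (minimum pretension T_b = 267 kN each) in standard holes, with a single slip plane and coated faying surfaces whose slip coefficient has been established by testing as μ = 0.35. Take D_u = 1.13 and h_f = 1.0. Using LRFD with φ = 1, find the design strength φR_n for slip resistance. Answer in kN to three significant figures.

422 kN

R_n = μ · D_u · h_f · T_b · n_s · n_b = 0.35 × 1.13 × 1.0 × 267 × 1 × 4 = 422.4 kN.
Design strength φR_n = 1 × 422.4 = 422 kN.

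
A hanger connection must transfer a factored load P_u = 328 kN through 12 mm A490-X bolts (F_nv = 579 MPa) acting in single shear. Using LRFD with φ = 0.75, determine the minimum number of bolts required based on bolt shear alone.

A_b = π·12²/4 = 113.1 mm².
Per-bolt design strength φR_n = 0.75 × 579 × 113.1 × 1 / 1000 = 49.11 kN.
n ≥ 328 / 49.11 = 6.679 → use 7 bolts.

7 bolts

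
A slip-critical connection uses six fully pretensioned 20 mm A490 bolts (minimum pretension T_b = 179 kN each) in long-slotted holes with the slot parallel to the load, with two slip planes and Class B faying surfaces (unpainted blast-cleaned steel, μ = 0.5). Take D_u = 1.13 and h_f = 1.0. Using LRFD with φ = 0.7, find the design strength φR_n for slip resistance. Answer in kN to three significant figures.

R_n = μ · D_u · h_f · T_b · n_s · n_b = 0.5 × 1.13 × 1.0 × 179 × 2 × 6 = 1214 kN.
Design strength φR_n = 0.7 × 1214 = 850 kN.

850 kN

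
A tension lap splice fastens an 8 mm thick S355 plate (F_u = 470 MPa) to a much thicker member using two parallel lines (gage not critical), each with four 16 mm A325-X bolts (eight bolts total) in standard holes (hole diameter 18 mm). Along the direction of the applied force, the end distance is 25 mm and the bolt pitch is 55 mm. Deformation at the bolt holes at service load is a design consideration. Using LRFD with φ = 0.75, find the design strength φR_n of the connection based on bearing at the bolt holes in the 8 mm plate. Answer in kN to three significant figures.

Per bolt r_n = 1.2 l_c t F_u ≤ 2.4 d t F_u; upper limit = 2.4 × 16 × 8 × 470 / 1000 = 144.4 kN.
Edge bolt: l_c = 25 − 18/2 = 16 mm → 1.2 × 16 × 8 × 470 / 1000 = 72.19 → r_n = 72.19 kN.
Interior bolts: l_c = 55 − 18 = 37 mm → 1.2 × 37 × 8 × 470 / 1000 = 166.9 → r_n = 144.4 kN.
R_n = 2 × 72.19 + 6 × 144.4 = 1011 kN.
Design strength φR_n = 0.75 × 1011 = 758 kN.

758 kN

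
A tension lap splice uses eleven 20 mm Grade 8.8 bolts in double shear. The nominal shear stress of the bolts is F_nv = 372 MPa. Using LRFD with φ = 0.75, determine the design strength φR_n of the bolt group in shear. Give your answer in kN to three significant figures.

A_b = π × 20² / 4 = 314.2 mm².
R_n = F_nv · A_b · n · n_s = 372 × 314.2 × 11 × 2 / 1000 = 2571 kN.
Design strength φR_n = 0.75 × 2571 = 1930 kN.

1930 kN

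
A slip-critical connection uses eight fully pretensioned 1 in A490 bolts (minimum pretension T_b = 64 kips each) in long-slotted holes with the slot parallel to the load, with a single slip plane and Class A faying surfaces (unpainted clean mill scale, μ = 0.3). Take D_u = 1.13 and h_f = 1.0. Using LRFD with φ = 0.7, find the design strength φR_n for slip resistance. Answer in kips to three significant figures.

R_n = μ · D_u · h_f · T_b · n_s · n_b = 0.3 × 1.13 × 1.0 × 64 × 1 × 8 = 173.6 kips.
Design strength φR_n = 0.7 × 173.6 = 121 kips.

121 kips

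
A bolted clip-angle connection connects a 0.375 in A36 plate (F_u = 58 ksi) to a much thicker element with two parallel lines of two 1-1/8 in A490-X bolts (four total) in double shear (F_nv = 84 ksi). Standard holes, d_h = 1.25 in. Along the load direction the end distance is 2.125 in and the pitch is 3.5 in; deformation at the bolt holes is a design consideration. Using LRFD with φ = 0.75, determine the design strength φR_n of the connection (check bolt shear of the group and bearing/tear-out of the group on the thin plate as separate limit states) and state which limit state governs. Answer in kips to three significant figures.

147 kips (bearing governs)

Bolt shear: A_b = π·1.125²/4 = 0.994 in²; R_n = 84 × 0.994 × 4 × 2 = 668 kips → 0.75 × 668 = 501 kips.
Bearing (1.2 l_c t F_u ≤ 2.4 d t F_u): upper limit = 2.4·1.125·0.375·58 = 58.72 kips.
  Edge l_c = 2.125 − 1.25/2 = 1.5 → r_n = 39.15 kips; interior l_c = 3.5 − 1.25 = 2.25 → r_n = 58.72 kips.
  R_n,bearing = 2·39.15 + 2·58.72 = 195.8 kips → 0.75 × 195.8 = 147 kips.
Bearing governs: 147 kips.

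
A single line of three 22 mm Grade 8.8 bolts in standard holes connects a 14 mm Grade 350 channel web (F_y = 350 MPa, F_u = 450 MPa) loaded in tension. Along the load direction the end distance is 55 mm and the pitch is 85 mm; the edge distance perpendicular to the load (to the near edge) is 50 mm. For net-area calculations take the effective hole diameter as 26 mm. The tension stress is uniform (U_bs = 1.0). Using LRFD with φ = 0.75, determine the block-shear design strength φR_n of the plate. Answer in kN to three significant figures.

628 kN

Shear plane L_v = 55 + 2·85 = 225 mm; A_gv = 225 × 14 = 3150 mm².
A_nv = (225 − 2.5·26) × 14 = 2240 mm².
A_nt = (50 − 0.5·26) × 14 = 518 mm².
0.6 F_u A_nv = 604.8 kN; 0.6 F_y A_gv = 661.5 kN → shear rupture governs the shear term.
R_n = 604.8 + 1.0 × 450 × 518 / 1000 = 837.9 kN.
Design strength φR_n = 0.75 × 837.9 = 628 kN.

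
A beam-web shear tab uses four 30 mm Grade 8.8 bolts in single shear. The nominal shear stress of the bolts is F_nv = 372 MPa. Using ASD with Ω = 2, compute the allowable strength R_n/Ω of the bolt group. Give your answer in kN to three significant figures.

A_b = π × 30² / 4 = 706.9 mm².
R_n = F_nv · A_b · n · n_s = 372 × 706.9 × 4 × 1 / 1000 = 1052 kN.
Allowable strength R_n/Ω = 1052 / 2 = 526 kN.

526 kN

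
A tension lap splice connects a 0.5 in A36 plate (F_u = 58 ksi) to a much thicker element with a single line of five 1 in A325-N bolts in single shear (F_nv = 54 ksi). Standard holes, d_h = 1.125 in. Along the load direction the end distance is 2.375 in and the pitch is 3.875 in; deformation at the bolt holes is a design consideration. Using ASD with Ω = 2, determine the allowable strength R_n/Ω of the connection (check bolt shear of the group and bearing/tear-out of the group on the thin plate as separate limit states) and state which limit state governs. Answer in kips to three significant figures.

Bolt shear: A_b = π·1²/4 = 0.7854 in²; R_n = 54 × 0.7854 × 5 × 1 = 212.1 kips → 212.1 / 2 = 106 kips.
Bearing (1.2 l_c t F_u ≤ 2.4 d t F_u): upper limit = 2.4·1·0.5·58 = 69.6 kips.
  Edge l_c = 2.375 − 1.125/2 = 1.812 → r_n = 63.07 kips; interior l_c = 3.875 − 1.125 = 2.75 → r_n = 69.6 kips.
  R_n,bearing = 1·63.07 + 4·69.6 = 341.5 kips → 341.5 / 2 = 171 kips.
Bolt shear governs: 106 kips.

106 kips (bolt shear governs)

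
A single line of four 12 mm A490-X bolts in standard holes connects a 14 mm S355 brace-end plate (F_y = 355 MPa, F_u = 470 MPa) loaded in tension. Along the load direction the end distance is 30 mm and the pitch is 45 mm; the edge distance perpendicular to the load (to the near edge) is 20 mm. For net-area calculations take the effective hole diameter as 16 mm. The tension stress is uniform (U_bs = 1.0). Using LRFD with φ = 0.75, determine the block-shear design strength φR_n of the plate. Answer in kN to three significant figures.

382 kN

Shear plane L_v = 30 + 3·45 = 165 mm; A_gv = 165 × 14 = 2310 mm².
A_nv = (165 − 3.5·16) × 14 = 1526 mm².
A_nt = (20 − 0.5·16) × 14 = 168 mm².
0.6 F_u A_nv = 430.3 kN; 0.6 F_y A_gv = 492 kN → shear rupture governs the shear term.
R_n = 430.3 + 1.0 × 470 × 168 / 1000 = 509.3 kN.
Design strength φR_n = 0.75 × 509.3 = 382 kN.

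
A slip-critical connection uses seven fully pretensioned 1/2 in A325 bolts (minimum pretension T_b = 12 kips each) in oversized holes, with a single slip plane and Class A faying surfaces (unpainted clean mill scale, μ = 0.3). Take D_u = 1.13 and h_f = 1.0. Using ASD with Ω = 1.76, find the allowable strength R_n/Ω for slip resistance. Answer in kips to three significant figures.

R_n = μ · D_u · h_f · T_b · n_s · n_b = 0.3 × 1.13 × 1.0 × 12 × 1 × 7 = 28.48 kips.
Allowable strength R_n/Ω = 28.48 / 1.76 = 16.2 kips.

16.2 kips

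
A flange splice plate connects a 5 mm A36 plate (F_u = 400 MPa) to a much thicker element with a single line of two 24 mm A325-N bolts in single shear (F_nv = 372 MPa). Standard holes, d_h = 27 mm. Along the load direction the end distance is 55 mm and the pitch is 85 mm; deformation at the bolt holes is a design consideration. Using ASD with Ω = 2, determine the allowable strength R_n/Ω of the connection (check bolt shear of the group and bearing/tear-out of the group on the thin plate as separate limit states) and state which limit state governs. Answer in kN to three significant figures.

Bolt shear: A_b = π·24²/4 = 452.4 mm²; R_n = 372 × 452.4 × 2 × 1 / 1000 = 336.6 kN → 336.6 / 2 = 168 kN.
Bearing (1.2 l_c t F_u ≤ 2.4 d t F_u): upper limit = 2.4·24·5·400 / 1000 = 115.2 kN.
  Edge l_c = 55 − 27/2 = 41.5 → r_n = 99.6 kN; interior l_c = 85 − 27 = 58 → r_n = 115.2 kN.
  R_n,bearing = 1·99.6 + 1·115.2 = 214.8 kN → 214.8 / 2 = 107 kN.
Bearing governs: 107 kN.

107 kN (bearing governs)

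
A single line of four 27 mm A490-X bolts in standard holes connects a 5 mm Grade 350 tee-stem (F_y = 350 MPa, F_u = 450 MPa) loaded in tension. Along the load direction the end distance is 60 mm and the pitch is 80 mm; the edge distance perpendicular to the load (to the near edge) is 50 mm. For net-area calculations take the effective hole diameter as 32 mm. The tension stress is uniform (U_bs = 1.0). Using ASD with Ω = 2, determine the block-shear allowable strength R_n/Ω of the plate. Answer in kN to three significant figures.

165 kN

Shear plane L_v = 60 + 3·80 = 300 mm; A_gv = 300 × 5 = 1500 mm².
A_nv = (300 − 3.5·32) × 5 = 940 mm².
A_nt = (50 − 0.5·32) × 5 = 170 mm².
0.6 F_u A_nv = 253.8 kN; 0.6 F_y A_gv = 315 kN → shear rupture governs the shear term.
R_n = 253.8 + 1.0 × 450 × 170 / 1000 = 330.3 kN.
Allowable strength R_n/Ω = 330.3 / 2 = 165 kN.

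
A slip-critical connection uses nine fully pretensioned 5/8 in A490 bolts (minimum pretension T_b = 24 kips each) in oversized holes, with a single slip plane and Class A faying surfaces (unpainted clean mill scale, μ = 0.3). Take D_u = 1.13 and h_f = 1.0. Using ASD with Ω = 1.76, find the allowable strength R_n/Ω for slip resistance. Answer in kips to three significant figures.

R_n = μ · D_u · h_f · T_b · n_s · n_b = 0.3 × 1.13 × 1.0 × 24 × 1 × 9 = 73.22 kips.
Allowable strength R_n/Ω = 73.22 / 1.76 = 41.6 kips.

41.6 kips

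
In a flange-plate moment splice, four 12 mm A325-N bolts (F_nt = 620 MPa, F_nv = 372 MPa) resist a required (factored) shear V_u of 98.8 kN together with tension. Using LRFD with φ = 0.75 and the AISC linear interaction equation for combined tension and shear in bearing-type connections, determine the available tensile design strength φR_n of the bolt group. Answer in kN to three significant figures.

109 kN

A_b = π·12²/4 = 113.1 mm²; f_rv = 98.8 × 1000 / (4 × 113.1) = 218.4 MPa.
F'_nt = 1.3 F_nt − (F_nt / φF_nv) f_rv = 1.3·620 − (620/(0.75·372))·218.4 = 320.7 MPa, capped at F_nt → F'_nt = 320.7 MPa.
R_n = F'_nt · A_b · n = 320.7 × 113.1 × 4 / 1000 = 145.1 kN.
Design strength φR_n = 0.75 × 145.1 = 109 kN.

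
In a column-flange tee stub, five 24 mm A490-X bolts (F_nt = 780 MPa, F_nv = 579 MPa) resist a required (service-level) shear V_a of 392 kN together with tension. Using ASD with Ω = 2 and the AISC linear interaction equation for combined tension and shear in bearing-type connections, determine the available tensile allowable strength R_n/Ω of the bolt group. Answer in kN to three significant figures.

619 kN

A_b = π·24²/4 = 452.4 mm²; f_rv = 392 × 1000 / (5 × 452.4) = 173.3 MPa.
F'_nt = 1.3 F_nt − (Ω F_nt / F_nv) f_rv = 1.3·780 − (2·780/579)·173.3 = 547.1 MPa, capped at F_nt → F'_nt = 547.1 MPa.
R_n = F'_nt · A_b · n = 547.1 × 452.4 × 5 / 1000 = 1237 kN.
Allowable strength R_n/Ω = 1237 / 2 = 619 kN.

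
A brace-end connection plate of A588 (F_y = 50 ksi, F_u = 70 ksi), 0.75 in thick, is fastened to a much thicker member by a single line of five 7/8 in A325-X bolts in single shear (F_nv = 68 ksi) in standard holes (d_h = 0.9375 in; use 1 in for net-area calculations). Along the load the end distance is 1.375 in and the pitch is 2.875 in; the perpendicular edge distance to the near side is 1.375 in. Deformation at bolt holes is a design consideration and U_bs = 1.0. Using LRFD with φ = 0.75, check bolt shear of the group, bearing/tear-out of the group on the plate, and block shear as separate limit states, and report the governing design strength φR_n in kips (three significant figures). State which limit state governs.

Bolt shear: A_b = π·0.875²/4 = 0.6013 in²; R_n = 68 × 0.6013 × 5 × 1 = 204.4 kips → 0.75 × 204.4 = 153 kips.
Bearing: edge l_c = 0.9062, r_n = 57.09 kips; interior l_c = 1.938, r_n = 110.3 kips; R_n = 57.09 + 4·110.3 = 498.1 kips → 374 kips.
Block shear: A_gv = 9.656, A_nv = 6.281, A_nt = 0.6562 in²; R_n = min(0.6F_uA_nv, 0.6F_yA_gv) + U_bs·F_u·A_nt = 309.8 kips → 232 kips.
Bolt shear governs: 153 kips.

153 kips (bolt shear governs)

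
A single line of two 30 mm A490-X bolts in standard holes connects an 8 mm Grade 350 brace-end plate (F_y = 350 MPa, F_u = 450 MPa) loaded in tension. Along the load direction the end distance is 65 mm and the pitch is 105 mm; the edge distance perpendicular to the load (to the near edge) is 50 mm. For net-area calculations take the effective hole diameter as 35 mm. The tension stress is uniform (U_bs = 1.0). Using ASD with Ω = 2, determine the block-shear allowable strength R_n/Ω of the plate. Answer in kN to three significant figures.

Shear plane L_v = 65 + 1·105 = 170 mm; A_gv = 170 × 8 = 1360 mm².
A_nv = (170 − 1.5·35) × 8 = 940 mm².
A_nt = (50 − 0.5·35) × 8 = 260 mm².
0.6 F_u A_nv = 253.8 kN; 0.6 F_y A_gv = 285.6 kN → shear rupture governs the shear term.
R_n = 253.8 + 1.0 × 450 × 260 / 1000 = 370.8 kN.
Allowable strength R_n/Ω = 370.8 / 2 = 185 kN.

185 kN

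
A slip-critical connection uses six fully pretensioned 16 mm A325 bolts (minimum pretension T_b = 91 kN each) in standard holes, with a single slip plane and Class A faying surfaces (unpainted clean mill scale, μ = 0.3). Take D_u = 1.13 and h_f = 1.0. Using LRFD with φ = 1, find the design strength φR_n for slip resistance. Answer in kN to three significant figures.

185 kN

R_n = μ · D_u · h_f · T_b · n_s · n_b = 0.3 × 1.13 × 1.0 × 91 × 1 × 6 = 185.1 kN.
Design strength φR_n = 1 × 185.1 = 185 kN.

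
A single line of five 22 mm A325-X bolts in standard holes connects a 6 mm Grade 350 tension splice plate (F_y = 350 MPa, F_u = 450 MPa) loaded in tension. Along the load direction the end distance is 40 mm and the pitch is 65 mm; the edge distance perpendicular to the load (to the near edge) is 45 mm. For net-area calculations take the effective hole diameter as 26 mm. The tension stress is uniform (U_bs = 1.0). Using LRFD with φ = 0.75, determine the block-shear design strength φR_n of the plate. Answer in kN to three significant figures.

Shear plane L_v = 40 + 4·65 = 300 mm; A_gv = 300 × 6 = 1800 mm².
A_nv = (300 − 4.5·26) × 6 = 1098 mm².
A_nt = (45 − 0.5·26) × 6 = 192 mm².
0.6 F_u A_nv = 296.5 kN; 0.6 F_y A_gv = 378 kN → shear rupture governs the shear term.
R_n = 296.5 + 1.0 × 450 × 192 / 1000 = 382.9 kN.
Design strength φR_n = 0.75 × 382.9 = 287 kN.

287 kN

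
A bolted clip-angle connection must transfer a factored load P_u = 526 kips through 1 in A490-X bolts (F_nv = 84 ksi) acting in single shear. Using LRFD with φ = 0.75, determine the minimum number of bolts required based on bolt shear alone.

11 bolts

A_b = π·1²/4 = 0.7854 in².
Per-bolt design strength φR_n = 0.75 × 84 × 0.7854 × 1 = 49.48 kips.
n ≥ 526 / 49.48 = 10.63 → use 11 bolts.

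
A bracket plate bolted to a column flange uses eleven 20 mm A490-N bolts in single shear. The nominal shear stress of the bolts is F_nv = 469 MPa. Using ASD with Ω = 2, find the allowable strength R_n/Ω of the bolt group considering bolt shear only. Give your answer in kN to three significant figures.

810 kN

A_b = π × 20² / 4 = 314.2 mm².
R_n = F_nv · A_b · n · n_s = 469 × 314.2 × 11 × 1 / 1000 = 1621 kN.
Allowable strength R_n/Ω = 1621 / 2 = 810 kN.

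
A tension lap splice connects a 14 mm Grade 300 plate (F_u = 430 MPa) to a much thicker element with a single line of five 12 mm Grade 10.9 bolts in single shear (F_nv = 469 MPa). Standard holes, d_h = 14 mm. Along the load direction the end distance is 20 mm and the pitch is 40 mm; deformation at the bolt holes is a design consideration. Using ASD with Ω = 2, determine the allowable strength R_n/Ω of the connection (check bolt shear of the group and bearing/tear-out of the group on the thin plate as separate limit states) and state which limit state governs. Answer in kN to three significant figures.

133 kN (bolt shear governs)

Bolt shear: A_b = π·12²/4 = 113.1 mm²; R_n = 469 × 113.1 × 5 × 1 / 1000 = 265.2 kN → 265.2 / 2 = 133 kN.
Bearing (1.2 l_c t F_u ≤ 2.4 d t F_u): upper limit = 2.4·12·14·430 / 1000 = 173.4 kN.
  Edge l_c = 20 − 14/2 = 13 → r_n = 93.91 kN; interior l_c = 40 − 14 = 26 → r_n = 173.4 kN.
  R_n,bearing = 1·93.91 + 4·173.4 = 787.4 kN → 787.4 / 2 = 394 kN.
Bolt shear governs: 133 kN.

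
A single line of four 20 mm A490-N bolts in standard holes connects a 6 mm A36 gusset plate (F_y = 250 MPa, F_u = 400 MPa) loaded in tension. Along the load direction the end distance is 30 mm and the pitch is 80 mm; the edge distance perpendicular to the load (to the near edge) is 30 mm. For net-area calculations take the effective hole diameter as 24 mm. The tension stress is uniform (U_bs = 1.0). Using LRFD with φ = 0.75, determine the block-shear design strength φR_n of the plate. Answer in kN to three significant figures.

215 kN

Shear plane L_v = 30 + 3·80 = 270 mm; A_gv = 270 × 6 = 1620 mm².
A_nv = (270 − 3.5·24) × 6 = 1116 mm².
A_nt = (30 − 0.5·24) × 6 = 108 mm².
0.6 F_u A_nv = 267.8 kN; 0.6 F_y A_gv = 243 kN → shear yielding governs the shear term.
R_n = 243 + 1.0 × 400 × 108 / 1000 = 286.2 kN.
Design strength φR_n = 0.75 × 286.2 = 215 kN.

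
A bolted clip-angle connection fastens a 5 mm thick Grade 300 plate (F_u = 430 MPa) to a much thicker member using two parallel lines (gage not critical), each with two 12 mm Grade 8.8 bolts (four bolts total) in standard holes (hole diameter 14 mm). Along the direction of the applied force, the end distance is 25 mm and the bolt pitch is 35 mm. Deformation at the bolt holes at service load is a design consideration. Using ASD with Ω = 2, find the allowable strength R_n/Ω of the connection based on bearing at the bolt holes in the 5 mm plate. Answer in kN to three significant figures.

101 kN

Per bolt r_n = 1.2 l_c t F_u ≤ 2.4 d t F_u; upper limit = 2.4 × 12 × 5 × 430 / 1000 = 61.92 kN.
Edge bolt: l_c = 25 − 14/2 = 18 mm → 1.2 × 18 × 5 × 430 / 1000 = 46.44 → r_n = 46.44 kN.
Interior bolts: l_c = 35 − 14 = 21 mm → 1.2 × 21 × 5 × 430 / 1000 = 54.18 → r_n = 54.18 kN.
R_n = 2 × 46.44 + 2 × 54.18 = 201.2 kN.
Allowable strength R_n/Ω = 201.2 / 2 = 101 kN.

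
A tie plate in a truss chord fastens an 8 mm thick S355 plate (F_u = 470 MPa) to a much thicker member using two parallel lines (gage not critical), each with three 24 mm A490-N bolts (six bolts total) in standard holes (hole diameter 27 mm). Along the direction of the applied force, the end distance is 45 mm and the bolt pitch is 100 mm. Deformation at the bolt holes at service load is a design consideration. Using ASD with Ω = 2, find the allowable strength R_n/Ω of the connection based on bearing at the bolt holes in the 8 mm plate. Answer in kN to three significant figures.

Per bolt r_n = 1.2 l_c t F_u ≤ 2.4 d t F_u; upper limit = 2.4 × 24 × 8 × 470 / 1000 = 216.6 kN.
Edge bolt: l_c = 45 − 27/2 = 31.5 mm → 1.2 × 31.5 × 8 × 470 / 1000 = 142.1 → r_n = 142.1 kN.
Interior bolts: l_c = 100 − 27 = 73 mm → 1.2 × 73 × 8 × 470 / 1000 = 329.4 → r_n = 216.6 kN.
R_n = 2 × 142.1 + 4 × 216.6 = 1151 kN.
Allowable strength R_n/Ω = 1151 / 2 = 575 kN.

575 kN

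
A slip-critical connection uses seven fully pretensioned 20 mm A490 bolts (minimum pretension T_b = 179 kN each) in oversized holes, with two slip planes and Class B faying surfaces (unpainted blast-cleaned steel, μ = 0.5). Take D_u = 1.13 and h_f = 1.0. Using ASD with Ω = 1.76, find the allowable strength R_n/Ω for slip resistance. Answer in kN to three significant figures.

804 kN

R_n = μ · D_u · h_f · T_b · n_s · n_b = 0.5 × 1.13 × 1.0 × 179 × 2 × 7 = 1416 kN.
Allowable strength R_n/Ω = 1416 / 1.76 = 804 kN.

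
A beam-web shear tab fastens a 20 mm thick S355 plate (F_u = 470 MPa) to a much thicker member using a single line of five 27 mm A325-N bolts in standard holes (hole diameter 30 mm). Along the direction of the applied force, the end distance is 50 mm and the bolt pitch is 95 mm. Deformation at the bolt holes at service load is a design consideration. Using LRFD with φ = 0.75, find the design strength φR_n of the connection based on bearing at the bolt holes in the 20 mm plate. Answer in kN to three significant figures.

Per bolt r_n = 1.2 l_c t F_u ≤ 2.4 d t F_u; upper limit = 2.4 × 27 × 20 × 470 / 1000 = 609.1 kN.
Edge bolt: l_c = 50 − 30/2 = 35 mm → 1.2 × 35 × 20 × 470 / 1000 = 394.8 → r_n = 394.8 kN.
Interior bolts: l_c = 95 − 30 = 65 mm → 1.2 × 65 × 20 × 470 / 1000 = 733.2 → r_n = 609.1 kN.
R_n = 1 × 394.8 + 4 × 609.1 = 2831 kN.
Design strength φR_n = 0.75 × 2831 = 2120 kN.

2120 kN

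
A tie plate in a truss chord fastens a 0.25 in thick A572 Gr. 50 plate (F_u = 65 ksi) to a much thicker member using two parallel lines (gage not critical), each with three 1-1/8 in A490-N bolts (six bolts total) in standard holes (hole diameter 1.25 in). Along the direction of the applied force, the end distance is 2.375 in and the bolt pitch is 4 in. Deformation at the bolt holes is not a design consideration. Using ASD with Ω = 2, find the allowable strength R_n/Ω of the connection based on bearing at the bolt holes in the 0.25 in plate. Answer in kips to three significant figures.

Per bolt r_n = 1.5 l_c t F_u ≤ 3.0 d t F_u; upper limit = 3.0 × 1.125 × 0.25 × 65 = 54.84 kips.
Edge bolt: l_c = 2.375 − 1.25/2 = 1.75 in → 1.5 × 1.75 × 0.25 × 65 = 42.66 → r_n = 42.66 kips.
Interior bolts: l_c = 4 − 1.25 = 2.75 in → 1.5 × 2.75 × 0.25 × 65 = 67.03 → r_n = 54.84 kips.
R_n = 2 × 42.66 + 4 × 54.84 = 304.7 kips.
Allowable strength R_n/Ω = 304.7 / 2 = 152 kips.

152 kips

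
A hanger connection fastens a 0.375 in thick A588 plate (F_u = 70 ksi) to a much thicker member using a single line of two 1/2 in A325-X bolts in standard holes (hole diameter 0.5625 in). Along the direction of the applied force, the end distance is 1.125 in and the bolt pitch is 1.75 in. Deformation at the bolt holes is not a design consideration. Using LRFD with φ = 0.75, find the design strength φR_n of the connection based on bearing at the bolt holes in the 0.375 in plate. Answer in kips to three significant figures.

54.4 kips

Per bolt r_n = 1.5 l_c t F_u ≤ 3.0 d t F_u; upper limit = 3.0 × 0.5 × 0.375 × 70 = 39.38 kips.
Edge bolt: l_c = 1.125 − 0.5625/2 = 0.8438 in → 1.5 × 0.8438 × 0.375 × 70 = 33.22 → r_n = 33.22 kips.
Interior bolts: l_c = 1.75 − 0.5625 = 1.188 in → 1.5 × 1.188 × 0.375 × 70 = 46.76 → r_n = 39.38 kips.
R_n = 1 × 33.22 + 1 × 39.38 = 72.6 kips.
Design strength φR_n = 0.75 × 72.6 = 54.4 kips.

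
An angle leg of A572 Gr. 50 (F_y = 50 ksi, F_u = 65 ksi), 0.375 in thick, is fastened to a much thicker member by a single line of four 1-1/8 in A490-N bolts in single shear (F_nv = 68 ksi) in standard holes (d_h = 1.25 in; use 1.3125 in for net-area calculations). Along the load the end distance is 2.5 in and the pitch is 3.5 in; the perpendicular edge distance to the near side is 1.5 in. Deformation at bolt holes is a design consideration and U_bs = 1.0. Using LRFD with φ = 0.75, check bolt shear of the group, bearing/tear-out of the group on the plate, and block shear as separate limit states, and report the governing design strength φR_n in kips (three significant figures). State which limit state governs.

Bolt shear: A_b = π·1.125²/4 = 0.994 in²; R_n = 68 × 0.994 × 4 × 1 = 270.4 kips → 0.75 × 270.4 = 203 kips.
Bearing: edge l_c = 1.875, r_n = 54.84 kips; interior l_c = 2.25, r_n = 65.81 kips; R_n = 54.84 + 3·65.81 = 252.3 kips → 189 kips.
Block shear: A_gv = 4.875, A_nv = 3.152, A_nt = 0.3164 in²; R_n = min(0.6F_uA_nv, 0.6F_yA_gv) + U_bs·F_u·A_nt = 143.5 kips → 108 kips.
Block shear governs: 108 kips.

108 kips (block shear governs)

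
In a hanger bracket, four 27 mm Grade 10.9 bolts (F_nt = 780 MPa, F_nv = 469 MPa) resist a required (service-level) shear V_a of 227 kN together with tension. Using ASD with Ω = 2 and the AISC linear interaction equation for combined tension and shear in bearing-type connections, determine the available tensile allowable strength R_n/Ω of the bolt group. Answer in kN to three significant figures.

A_b = π·27²/4 = 572.6 mm²; f_rv = 227 × 1000 / (4 × 572.6) = 99.12 MPa.
F'_nt = 1.3 F_nt − (Ω F_nt / F_nv) f_rv = 1.3·780 − (2·780/469)·99.12 = 684.3 MPa, capped at F_nt → F'_nt = 684.3 MPa.
R_n = F'_nt · A_b · n = 684.3 × 572.6 × 4 / 1000 = 1567 kN.
Allowable strength R_n/Ω = 1567 / 2 = 784 kN.

784 kN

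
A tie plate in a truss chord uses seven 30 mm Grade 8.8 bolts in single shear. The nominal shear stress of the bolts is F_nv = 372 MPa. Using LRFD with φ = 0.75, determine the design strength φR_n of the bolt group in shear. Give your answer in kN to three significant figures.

1380 kN

A_b = π × 30² / 4 = 706.9 mm².
R_n = F_nv · A_b · n · n_s = 372 × 706.9 × 7 × 1 / 1000 = 1841 kN.
Design strength φR_n = 0.75 × 1841 = 1380 kN.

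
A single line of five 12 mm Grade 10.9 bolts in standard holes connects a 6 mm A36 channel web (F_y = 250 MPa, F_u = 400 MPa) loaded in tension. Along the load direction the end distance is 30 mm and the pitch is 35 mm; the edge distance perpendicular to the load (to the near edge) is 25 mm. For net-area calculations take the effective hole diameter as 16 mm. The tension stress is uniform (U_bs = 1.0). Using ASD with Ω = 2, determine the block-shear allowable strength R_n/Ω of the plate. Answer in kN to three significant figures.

91 kN

Shear plane L_v = 30 + 4·35 = 170 mm; A_gv = 170 × 6 = 1020 mm².
A_nv = (170 − 4.5·16) × 6 = 588 mm².
A_nt = (25 − 0.5·16) × 6 = 102 mm².
0.6 F_u A_nv = 141.1 kN; 0.6 F_y A_gv = 153 kN → shear rupture governs the shear term.
R_n = 141.1 + 1.0 × 400 × 102 / 1000 = 181.9 kN.
Allowable strength R_n/Ω = 181.9 / 2 = 91 kN.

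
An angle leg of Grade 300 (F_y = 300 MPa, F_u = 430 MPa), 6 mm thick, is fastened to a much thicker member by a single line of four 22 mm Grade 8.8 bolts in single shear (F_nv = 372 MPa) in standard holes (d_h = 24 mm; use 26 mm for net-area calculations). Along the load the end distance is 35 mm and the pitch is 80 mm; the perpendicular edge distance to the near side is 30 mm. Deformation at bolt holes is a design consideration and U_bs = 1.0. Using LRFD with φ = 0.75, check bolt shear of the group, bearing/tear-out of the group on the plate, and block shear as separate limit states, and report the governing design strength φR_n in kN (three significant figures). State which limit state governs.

Bolt shear: A_b = π·22²/4 = 380.1 mm²; R_n = 372 × 380.1 × 4 × 1 / 1000 = 565.6 kN → 0.75 × 565.6 = 424 kN.
Bearing: edge l_c = 23, r_n = 71.21 kN; interior l_c = 56, r_n = 136.2 kN; R_n = 71.21 + 3·136.2 = 479.9 kN → 360 kN.
Block shear: A_gv = 1650, A_nv = 1104, A_nt = 102 mm²; R_n = min(0.6F_uA_nv, 0.6F_yA_gv) + U_bs·F_u·A_nt = 328.7 kN → 247 kN.
Block shear governs: 247 kN.

247 kN (block shear governs)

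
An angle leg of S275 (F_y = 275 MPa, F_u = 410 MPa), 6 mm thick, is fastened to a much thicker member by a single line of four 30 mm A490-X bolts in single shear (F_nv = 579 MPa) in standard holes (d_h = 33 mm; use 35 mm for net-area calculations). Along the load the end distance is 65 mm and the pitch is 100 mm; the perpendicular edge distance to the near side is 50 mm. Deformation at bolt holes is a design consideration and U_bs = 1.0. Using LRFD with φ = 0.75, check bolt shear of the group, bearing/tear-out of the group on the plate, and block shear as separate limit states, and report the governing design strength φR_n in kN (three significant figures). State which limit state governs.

Bolt shear: A_b = π·30²/4 = 706.9 mm²; R_n = 579 × 706.9 × 4 × 1 / 1000 = 1637 kN → 0.75 × 1637 = 1230 kN.
Bearing: edge l_c = 48.5, r_n = 143.2 kN; interior l_c = 67, r_n = 177.1 kN; R_n = 143.2 + 3·177.1 = 674.5 kN → 506 kN.
Block shear: A_gv = 2190, A_nv = 1455, A_nt = 195 mm²; R_n = min(0.6F_uA_nv, 0.6F_yA_gv) + U_bs·F_u·A_nt = 437.9 kN → 328 kN.
Block shear governs: 328 kN.

328 kN (block shear governs)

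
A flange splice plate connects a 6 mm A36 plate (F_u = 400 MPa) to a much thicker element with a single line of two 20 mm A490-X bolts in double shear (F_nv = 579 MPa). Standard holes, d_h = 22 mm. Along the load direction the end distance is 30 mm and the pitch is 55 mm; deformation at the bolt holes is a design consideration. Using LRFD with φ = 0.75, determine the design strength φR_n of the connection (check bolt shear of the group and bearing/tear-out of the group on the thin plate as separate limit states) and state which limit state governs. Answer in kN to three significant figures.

112 kN (bearing governs)

Bolt shear: A_b = π·20²/4 = 314.2 mm²; R_n = 579 × 314.2 × 2 × 2 / 1000 = 727.6 kN → 0.75 × 727.6 = 546 kN.
Bearing (1.2 l_c t F_u ≤ 2.4 d t F_u): upper limit = 2.4·20·6·400 / 1000 = 115.2 kN.
  Edge l_c = 30 − 22/2 = 19 → r_n = 54.72 kN; interior l_c = 55 − 22 = 33 → r_n = 95.04 kN.
  R_n,bearing = 1·54.72 + 1·95.04 = 149.8 kN → 0.75 × 149.8 = 112 kN.
Bearing governs: 112 kN.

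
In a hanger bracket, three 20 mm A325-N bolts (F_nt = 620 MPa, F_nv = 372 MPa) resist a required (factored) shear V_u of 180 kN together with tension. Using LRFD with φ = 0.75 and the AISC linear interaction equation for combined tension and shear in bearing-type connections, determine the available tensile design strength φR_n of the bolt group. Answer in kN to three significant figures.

A_b = π·20²/4 = 314.2 mm²; f_rv = 180 × 1000 / (3 × 314.2) = 191 MPa.
F'_nt = 1.3 F_nt − (F_nt / φF_nv) f_rv = 1.3·620 − (620/(0.75·372))·191 = 381.6 MPa, capped at F_nt → F'_nt = 381.6 MPa.
R_n = F'_nt · A_b · n = 381.6 × 314.2 × 3 / 1000 = 359.6 kN.
Design strength φR_n = 0.75 × 359.6 = 270 kN.

270 kN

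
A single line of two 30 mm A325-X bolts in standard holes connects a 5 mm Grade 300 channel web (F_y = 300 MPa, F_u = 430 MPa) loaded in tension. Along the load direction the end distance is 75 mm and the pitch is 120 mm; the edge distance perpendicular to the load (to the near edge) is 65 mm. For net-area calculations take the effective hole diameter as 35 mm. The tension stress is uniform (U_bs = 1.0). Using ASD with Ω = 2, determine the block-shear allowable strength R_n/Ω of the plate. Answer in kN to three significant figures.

139 kN

Shear plane L_v = 75 + 1·120 = 195 mm; A_gv = 195 × 5 = 975 mm².
A_nv = (195 − 1.5·35) × 5 = 712.5 mm².
A_nt = (65 − 0.5·35) × 5 = 237.5 mm².
0.6 F_u A_nv = 183.8 kN; 0.6 F_y A_gv = 175.5 kN → shear yielding governs the shear term.
R_n = 175.5 + 1.0 × 430 × 237.5 / 1000 = 277.6 kN.
Allowable strength R_n/Ω = 277.6 / 2 = 139 kN.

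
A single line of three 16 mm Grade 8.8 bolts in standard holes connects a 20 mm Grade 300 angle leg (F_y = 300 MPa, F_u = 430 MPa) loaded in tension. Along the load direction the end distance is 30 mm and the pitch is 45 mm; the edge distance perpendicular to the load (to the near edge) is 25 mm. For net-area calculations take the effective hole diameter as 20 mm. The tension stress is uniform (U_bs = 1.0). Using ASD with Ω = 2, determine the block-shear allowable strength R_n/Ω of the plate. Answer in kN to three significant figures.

Shear plane L_v = 30 + 2·45 = 120 mm; A_gv = 120 × 20 = 2400 mm².
A_nv = (120 − 2.5·20) × 20 = 1400 mm².
A_nt = (25 − 0.5·20) × 20 = 300 mm².
0.6 F_u A_nv = 361.2 kN; 0.6 F_y A_gv = 432 kN → shear rupture governs the shear term.
R_n = 361.2 + 1.0 × 430 × 300 / 1000 = 490.2 kN.
Allowable strength R_n/Ω = 490.2 / 2 = 245 kN.

245 kN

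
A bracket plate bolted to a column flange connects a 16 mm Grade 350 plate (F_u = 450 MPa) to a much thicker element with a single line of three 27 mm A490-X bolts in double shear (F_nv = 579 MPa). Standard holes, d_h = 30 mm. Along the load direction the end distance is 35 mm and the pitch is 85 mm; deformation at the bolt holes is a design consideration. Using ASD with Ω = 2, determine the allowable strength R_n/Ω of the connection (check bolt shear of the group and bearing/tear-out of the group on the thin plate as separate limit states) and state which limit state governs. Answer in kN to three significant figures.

553 kN (bearing governs)

Bolt shear: A_b = π·27²/4 = 572.6 mm²; R_n = 579 × 572.6 × 3 × 2 / 1000 = 1989 kN → 1989 / 2 = 995 kN.
Bearing (1.2 l_c t F_u ≤ 2.4 d t F_u): upper limit = 2.4·27·16·450 / 1000 = 466.6 kN.
  Edge l_c = 35 − 30/2 = 20 → r_n = 172.8 kN; interior l_c = 85 − 30 = 55 → r_n = 466.6 kN.
  R_n,bearing = 1·172.8 + 2·466.6 = 1106 kN → 1106 / 2 = 553 kN.
Bearing governs: 553 kN.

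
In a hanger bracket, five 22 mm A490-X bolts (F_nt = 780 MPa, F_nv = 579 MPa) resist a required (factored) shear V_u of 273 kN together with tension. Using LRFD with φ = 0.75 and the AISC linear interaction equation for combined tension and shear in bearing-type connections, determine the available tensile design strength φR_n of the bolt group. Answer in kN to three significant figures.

A_b = π·22²/4 = 380.1 mm²; f_rv = 273 × 1000 / (5 × 380.1) = 143.6 MPa.
F'_nt = 1.3 F_nt − (F_nt / φF_nv) f_rv = 1.3·780 − (780/(0.75·579))·143.6 = 756 MPa, capped at F_nt → F'_nt = 756 MPa.
R_n = F'_nt · A_b · n = 756 × 380.1 × 5 / 1000 = 1437 kN.
Design strength φR_n = 0.75 × 1437 = 1080 kN.

1080 kN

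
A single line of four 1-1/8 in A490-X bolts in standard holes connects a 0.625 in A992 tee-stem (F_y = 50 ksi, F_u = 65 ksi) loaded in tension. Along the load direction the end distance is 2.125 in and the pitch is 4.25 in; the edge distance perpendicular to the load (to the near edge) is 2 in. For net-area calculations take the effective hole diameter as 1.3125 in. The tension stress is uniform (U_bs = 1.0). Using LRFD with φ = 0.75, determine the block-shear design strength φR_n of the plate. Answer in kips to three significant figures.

Shear plane L_v = 2.125 + 3·4.25 = 14.88 in; A_gv = 14.88 × 0.625 = 9.297 in².
A_nv = (14.88 − 3.5·1.3125) × 0.625 = 6.426 in².
A_nt = (2 − 0.5·1.3125) × 0.625 = 0.8398 in².
0.6 F_u A_nv = 250.6 kips; 0.6 F_y A_gv = 278.9 kips → shear rupture governs the shear term.
R_n = 250.6 + 1.0 × 65 × 0.8398 = 305.2 kips.
Design strength φR_n = 0.75 × 305.2 = 229 kips.

229 kips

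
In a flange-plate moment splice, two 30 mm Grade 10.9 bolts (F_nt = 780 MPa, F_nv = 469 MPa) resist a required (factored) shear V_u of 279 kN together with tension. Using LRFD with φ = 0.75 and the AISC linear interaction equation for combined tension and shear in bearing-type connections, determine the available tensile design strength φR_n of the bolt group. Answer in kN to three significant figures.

A_b = π·30²/4 = 706.9 mm²; f_rv = 279 × 1000 / (2 × 706.9) = 197.4 MPa.
F'_nt = 1.3 F_nt − (F_nt / φF_nv) f_rv = 1.3·780 − (780/(0.75·469))·197.4 = 576.4 MPa, capped at F_nt → F'_nt = 576.4 MPa.
R_n = F'_nt · A_b · n = 576.4 × 706.9 × 2 / 1000 = 814.8 kN.
Design strength φR_n = 0.75 × 814.8 = 611 kN.

611 kN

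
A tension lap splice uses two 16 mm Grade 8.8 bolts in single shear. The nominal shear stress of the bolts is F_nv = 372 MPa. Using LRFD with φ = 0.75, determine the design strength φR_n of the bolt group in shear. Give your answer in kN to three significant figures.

A_b = π × 16² / 4 = 201.1 mm².
R_n = F_nv · A_b · n · n_s = 372 × 201.1 × 2 × 1 / 1000 = 149.6 kN.
Design strength φR_n = 0.75 × 149.6 = 112 kN.

112 kN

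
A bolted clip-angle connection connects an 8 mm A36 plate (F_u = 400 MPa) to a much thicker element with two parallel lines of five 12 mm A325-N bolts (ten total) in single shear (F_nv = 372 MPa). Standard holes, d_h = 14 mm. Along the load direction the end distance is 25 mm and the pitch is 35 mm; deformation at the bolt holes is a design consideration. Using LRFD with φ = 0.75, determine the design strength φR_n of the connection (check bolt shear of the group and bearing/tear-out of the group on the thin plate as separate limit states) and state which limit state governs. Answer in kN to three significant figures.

316 kN (bolt shear governs)

Bolt shear: A_b = π·12²/4 = 113.1 mm²; R_n = 372 × 113.1 × 10 × 1 / 1000 = 420.7 kN → 0.75 × 420.7 = 316 kN.
Bearing (1.2 l_c t F_u ≤ 2.4 d t F_u): upper limit = 2.4·12·8·400 / 1000 = 92.16 kN.
  Edge l_c = 25 − 14/2 = 18 → r_n = 69.12 kN; interior l_c = 35 − 14 = 21 → r_n = 80.64 kN.
  R_n,bearing = 2·69.12 + 8·80.64 = 783.4 kN → 0.75 × 783.4 = 588 kN.
Bolt shear governs: 316 kN.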